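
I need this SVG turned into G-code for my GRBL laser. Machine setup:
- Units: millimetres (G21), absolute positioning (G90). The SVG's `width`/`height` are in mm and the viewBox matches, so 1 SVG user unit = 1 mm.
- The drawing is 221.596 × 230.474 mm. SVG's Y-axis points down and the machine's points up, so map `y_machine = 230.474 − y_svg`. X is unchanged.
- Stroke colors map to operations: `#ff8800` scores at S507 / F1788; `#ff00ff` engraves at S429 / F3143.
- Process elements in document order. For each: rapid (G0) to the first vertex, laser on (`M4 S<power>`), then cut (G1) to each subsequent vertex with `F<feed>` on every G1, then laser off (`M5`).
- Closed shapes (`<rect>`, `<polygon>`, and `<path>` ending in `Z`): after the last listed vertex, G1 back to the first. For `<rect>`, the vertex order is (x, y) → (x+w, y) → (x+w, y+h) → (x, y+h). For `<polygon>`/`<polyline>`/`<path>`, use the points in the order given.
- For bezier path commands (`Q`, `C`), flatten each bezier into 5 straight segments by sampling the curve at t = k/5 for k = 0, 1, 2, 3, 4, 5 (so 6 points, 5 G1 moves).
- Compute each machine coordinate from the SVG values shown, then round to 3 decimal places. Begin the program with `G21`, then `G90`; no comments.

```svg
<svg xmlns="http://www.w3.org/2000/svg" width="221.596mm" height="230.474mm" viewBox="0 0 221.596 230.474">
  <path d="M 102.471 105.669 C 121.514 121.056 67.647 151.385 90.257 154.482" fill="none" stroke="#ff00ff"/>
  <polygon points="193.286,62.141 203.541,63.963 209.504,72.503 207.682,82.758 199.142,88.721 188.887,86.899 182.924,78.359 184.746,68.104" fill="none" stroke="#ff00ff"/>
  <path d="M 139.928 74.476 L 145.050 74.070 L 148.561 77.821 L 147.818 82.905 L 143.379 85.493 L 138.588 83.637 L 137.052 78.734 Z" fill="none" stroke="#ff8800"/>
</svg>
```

Since the viewBox matches the mm dimensions, user units are millimetres directly. The only transform is the Y-flip y_m = 230.474 − y_svg.

Shape 1 is a cubic bezier drawn with `<path>`. Its stroke #ff00ff means engrave at S429, F3143. After flipping Y the toolpath is (102.471,124.805) → (106.343,114.117) → (99.887,101.868) → (90.273,90.081) → (84.673,80.781) → (90.257,75.992).

Shape 2 is a regular polygon drawn with `<polygon>`. Its stroke #ff00ff means engrave at S429, F3143. After flipping Y the toolpath is (193.286,168.333) → (203.541,166.511) → (209.504,157.971) → (207.682,147.716) → (199.142,141.753) → (188.887,143.575) → (182.924,152.115) → (184.746,162.370) → (193.286,168.333), returning to the start.

Shape 3 is a regular polygon drawn with `<path>`. Its stroke #ff8800 means score at S507, F1788. After flipping Y the toolpath is (139.928,155.998) → (145.050,156.404) → (148.561,152.653) → (147.818,147.569) → (143.379,144.981) → (138.588,146.837) → (137.052,151.740) → (139.928,155.998), returning to the start.

G21
G90
G0 X102.471 Y124.805
M4 S429
G1 X106.343 Y114.117 F3143
G1 X99.887 Y101.868 F3143
G1 X90.273 Y90.081 F3143
G1 X84.673 Y80.781 F3143
G1 X90.257 Y75.992 F3143
M5
G0 X193.286 Y168.333
M4 S429
G1 X203.541 Y166.511 F3143
G1 X209.504 Y157.971 F3143
G1 X207.682 Y147.716 F3143
G1 X199.142 Y141.753 F3143
G1 X188.887 Y143.575 F3143
G1 X182.924 Y152.115 F3143
G1 X184.746 Y162.370 F3143
G1 X193.286 Y168.333 F3143
M5
G0 X139.928 Y155.998
M4 S507
G1 X145.050 Y156.404 F1788
G1 X148.561 Y152.653 F1788
G1 X147.818 Y147.569 F1788
G1 X143.379 Y144.981 F1788
G1 X138.588 Y146.837 F1788
G1 X137.052 Y151.740 F1788
G1 X139.928 Y155.998 F1788
M5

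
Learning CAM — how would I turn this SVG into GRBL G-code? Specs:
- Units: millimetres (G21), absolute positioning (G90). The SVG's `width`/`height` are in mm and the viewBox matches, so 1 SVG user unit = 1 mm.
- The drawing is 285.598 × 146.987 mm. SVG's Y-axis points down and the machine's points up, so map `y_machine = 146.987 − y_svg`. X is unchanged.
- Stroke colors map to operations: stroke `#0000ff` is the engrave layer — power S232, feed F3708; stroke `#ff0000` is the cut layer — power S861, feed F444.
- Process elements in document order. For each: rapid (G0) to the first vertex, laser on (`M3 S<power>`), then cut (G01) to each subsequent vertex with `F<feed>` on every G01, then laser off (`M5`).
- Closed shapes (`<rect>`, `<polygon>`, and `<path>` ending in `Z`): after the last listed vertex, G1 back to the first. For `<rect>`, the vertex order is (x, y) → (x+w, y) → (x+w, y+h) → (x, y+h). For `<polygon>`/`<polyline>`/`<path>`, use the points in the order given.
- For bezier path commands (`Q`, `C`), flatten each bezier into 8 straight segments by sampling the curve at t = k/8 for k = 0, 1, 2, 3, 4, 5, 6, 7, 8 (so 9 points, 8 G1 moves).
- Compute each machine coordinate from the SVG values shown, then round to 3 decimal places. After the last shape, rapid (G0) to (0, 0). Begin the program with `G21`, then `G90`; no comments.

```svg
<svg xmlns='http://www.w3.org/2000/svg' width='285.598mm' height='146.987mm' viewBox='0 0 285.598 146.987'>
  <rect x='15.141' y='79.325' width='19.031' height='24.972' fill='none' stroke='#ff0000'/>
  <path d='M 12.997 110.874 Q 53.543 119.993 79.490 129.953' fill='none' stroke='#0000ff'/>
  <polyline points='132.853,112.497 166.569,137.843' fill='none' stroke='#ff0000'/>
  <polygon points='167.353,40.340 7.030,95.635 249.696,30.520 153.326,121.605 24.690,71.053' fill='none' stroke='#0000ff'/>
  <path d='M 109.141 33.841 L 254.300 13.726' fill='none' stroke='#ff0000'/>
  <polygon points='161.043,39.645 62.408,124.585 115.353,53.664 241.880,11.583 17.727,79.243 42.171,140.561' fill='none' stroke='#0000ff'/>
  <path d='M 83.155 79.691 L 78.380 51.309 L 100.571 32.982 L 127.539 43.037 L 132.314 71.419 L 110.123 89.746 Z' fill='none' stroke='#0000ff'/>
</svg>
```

1 u = 1 mm; y_m = 146.987 − y.

[1] `<rect>` rectangle, #ff0000→cut S861 F444: (15.141,67.662) → (34.172,67.662) → (34.172,42.690) → (15.141,42.690) → (15.141,67.662) (closed)

[2] `<path>` quadratic bezier, #0000ff→engrave S232 F3708: (12.997,36.113) → (22.905,33.820) → (32.358,31.501) → (41.354,29.155) → (49.893,26.784) → (57.977,24.386) → (65.604,21.961) → (72.775,19.511) → (79.490,17.034)

[3] `<polyline>` line segment, #ff0000→cut S861 F444: (132.853,34.490) → (166.569,9.144)

[4] `<polygon>` closed polygon, #0000ff→engrave S232 F3708: (167.353,106.647) → (7.030,51.352) → (249.696,116.467) → (153.326,25.382) → (24.690,75.934) → (167.353,106.647) (closed)

[5] `<path>` line segment, #ff0000→cut S861 F444: (109.141,113.146) → (254.300,133.261)

[6] `<polygon>` closed polygon, #0000ff→engrave S232 F3708: (161.043,107.342) → (62.408,22.402) → (115.353,93.323) → (241.880,135.404) → (17.727,67.744) → (42.171,6.426) → (161.043,107.342) (closed)

[7] `<path>` regular polygon, #0000ff→engrave S232 F3708: (83.155,67.296) → (78.380,95.678) → (100.571,114.005) → (127.539,103.950) → (132.314,75.568) → (110.123,57.241) → (83.155,67.296) (closed)

G21
G90
G0 X15.141 Y67.662
M3 S861
G01 X34.172 Y67.662 F444
G01 X34.172 Y42.690 F444
G01 X15.141 Y42.690 F444
G01 X15.141 Y67.662 F444
M5
G0 X12.997 Y36.113
M3 S232
G01 X22.905 Y33.820 F3708
G01 X32.358 Y31.501 F3708
G01 X41.354 Y29.155 F3708
G01 X49.893 Y26.784 F3708
G01 X57.977 Y24.386 F3708
G01 X65.604 Y21.961 F3708
G01 X72.775 Y19.511 F3708
G01 X79.490 Y17.034 F3708
M5
G0 X132.853 Y34.490
M3 S861
G01 X166.569 Y9.144 F444
M5
G0 X167.353 Y106.647
M3 S232
G01 X7.030 Y51.352 F3708
G01 X249.696 Y116.467 F3708
G01 X153.326 Y25.382 F3708
G01 X24.690 Y75.934 F3708
G01 X167.353 Y106.647 F3708
M5
G0 X109.141 Y113.146
M3 S861
G01 X254.300 Y133.261 F444
M5
G0 X161.043 Y107.342
M3 S232
G01 X62.408 Y22.402 F3708
G01 X115.353 Y93.323 F3708
G01 X241.880 Y135.404 F3708
G01 X17.727 Y67.744 F3708
G01 X42.171 Y6.426 F3708
G01 X161.043 Y107.342 F3708
M5
G0 X83.155 Y67.296
M3 S232
G01 X78.380 Y95.678 F3708
G01 X100.571 Y114.005 F3708
G01 X127.539 Y103.950 F3708
G01 X132.314 Y75.568 F3708
G01 X110.123 Y57.241 F3708
G01 X83.155 Y67.296 F3708
M5
G0 X0.000 Y0.000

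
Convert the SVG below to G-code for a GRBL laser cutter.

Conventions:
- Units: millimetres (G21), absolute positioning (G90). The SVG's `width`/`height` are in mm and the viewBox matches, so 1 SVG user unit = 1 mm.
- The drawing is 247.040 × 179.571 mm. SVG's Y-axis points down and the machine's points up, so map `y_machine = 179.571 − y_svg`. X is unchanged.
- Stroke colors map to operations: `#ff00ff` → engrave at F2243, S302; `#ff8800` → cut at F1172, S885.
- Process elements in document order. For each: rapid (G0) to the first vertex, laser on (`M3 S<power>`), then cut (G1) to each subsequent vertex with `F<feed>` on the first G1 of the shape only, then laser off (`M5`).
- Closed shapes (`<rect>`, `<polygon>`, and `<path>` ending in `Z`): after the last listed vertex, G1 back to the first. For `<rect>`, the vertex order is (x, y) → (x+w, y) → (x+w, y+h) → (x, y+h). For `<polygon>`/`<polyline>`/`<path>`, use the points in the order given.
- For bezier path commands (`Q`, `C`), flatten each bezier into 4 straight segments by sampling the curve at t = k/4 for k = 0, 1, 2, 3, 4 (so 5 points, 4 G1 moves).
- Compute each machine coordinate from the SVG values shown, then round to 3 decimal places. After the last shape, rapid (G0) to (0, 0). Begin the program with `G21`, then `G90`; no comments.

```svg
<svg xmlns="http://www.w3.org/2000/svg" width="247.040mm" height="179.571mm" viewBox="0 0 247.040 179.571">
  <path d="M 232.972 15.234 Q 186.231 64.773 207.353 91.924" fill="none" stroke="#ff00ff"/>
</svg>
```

G21
G90
G0 X232.972 Y164.337
M3 S302
G1 X213.843 Y140.967 F2243
G1 X203.197 Y120.395
G1 X201.033 Y102.622
G1 X207.353 Y87.647
M5
G0 X0.000 Y0.000

Since the viewBox matches the mm dimensions, user units are millimetres directly. The only transform is the Y-flip y_m = 179.571 − y_svg.

Shape 1 is a quadratic bezier drawn with `<path>`. Its stroke #ff00ff means engrave at S302, F2243. After flipping Y the toolpath is (232.972,164.337) → (213.843,140.967) → (203.197,120.395) → (201.033,102.622) → (207.353,87.647).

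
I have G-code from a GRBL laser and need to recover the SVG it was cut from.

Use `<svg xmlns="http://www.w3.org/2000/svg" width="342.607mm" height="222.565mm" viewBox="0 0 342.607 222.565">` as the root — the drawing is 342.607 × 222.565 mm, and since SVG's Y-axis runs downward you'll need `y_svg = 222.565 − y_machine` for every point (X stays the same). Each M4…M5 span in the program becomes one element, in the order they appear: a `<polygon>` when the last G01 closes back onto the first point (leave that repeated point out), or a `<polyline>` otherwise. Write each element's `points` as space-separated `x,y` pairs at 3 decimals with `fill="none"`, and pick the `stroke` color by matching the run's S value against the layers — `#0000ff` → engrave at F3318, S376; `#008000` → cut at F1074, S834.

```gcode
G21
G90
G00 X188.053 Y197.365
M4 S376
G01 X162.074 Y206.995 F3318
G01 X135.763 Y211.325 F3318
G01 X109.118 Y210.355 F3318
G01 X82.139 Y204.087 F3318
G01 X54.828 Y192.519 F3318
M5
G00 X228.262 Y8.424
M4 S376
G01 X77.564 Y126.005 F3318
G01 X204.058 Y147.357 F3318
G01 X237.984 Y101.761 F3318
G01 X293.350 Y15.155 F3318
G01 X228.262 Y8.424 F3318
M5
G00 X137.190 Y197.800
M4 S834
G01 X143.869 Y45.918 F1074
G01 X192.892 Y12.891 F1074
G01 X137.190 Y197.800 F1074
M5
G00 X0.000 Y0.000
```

<svg xmlns="http://www.w3.org/2000/svg" width="342.607mm" height="222.565mm" viewBox="0 0 342.607 222.565">
  <polyline points="188.053,25.200 162.074,15.570 135.763,11.240 109.118,12.210 82.139,18.478 54.828,30.046" fill="none" stroke="#0000ff"/>
  <polygon points="228.262,214.141 77.564,96.560 204.058,75.208 237.984,120.804 293.350,207.410" fill="none" stroke="#0000ff"/>
  <polygon points="137.190,24.765 143.869,176.647 192.892,209.674" fill="none" stroke="#008000"/>
</svg>

y_svg = 222.565 − y_m.

[1] S376→`#0000ff` (engrave); open run; points: 188.053,25.200 162.074,15.570 135.763,11.240 109.118,12.210 82.139,18.478 54.828,30.046

[2] S376→`#0000ff` (engrave); closed run; points: 228.262,214.141 77.564,96.560 204.058,75.208 237.984,120.804 293.350,207.410

[3] S834→`#008000` (cut); closed run; points: 137.190,24.765 143.869,176.647 192.892,209.674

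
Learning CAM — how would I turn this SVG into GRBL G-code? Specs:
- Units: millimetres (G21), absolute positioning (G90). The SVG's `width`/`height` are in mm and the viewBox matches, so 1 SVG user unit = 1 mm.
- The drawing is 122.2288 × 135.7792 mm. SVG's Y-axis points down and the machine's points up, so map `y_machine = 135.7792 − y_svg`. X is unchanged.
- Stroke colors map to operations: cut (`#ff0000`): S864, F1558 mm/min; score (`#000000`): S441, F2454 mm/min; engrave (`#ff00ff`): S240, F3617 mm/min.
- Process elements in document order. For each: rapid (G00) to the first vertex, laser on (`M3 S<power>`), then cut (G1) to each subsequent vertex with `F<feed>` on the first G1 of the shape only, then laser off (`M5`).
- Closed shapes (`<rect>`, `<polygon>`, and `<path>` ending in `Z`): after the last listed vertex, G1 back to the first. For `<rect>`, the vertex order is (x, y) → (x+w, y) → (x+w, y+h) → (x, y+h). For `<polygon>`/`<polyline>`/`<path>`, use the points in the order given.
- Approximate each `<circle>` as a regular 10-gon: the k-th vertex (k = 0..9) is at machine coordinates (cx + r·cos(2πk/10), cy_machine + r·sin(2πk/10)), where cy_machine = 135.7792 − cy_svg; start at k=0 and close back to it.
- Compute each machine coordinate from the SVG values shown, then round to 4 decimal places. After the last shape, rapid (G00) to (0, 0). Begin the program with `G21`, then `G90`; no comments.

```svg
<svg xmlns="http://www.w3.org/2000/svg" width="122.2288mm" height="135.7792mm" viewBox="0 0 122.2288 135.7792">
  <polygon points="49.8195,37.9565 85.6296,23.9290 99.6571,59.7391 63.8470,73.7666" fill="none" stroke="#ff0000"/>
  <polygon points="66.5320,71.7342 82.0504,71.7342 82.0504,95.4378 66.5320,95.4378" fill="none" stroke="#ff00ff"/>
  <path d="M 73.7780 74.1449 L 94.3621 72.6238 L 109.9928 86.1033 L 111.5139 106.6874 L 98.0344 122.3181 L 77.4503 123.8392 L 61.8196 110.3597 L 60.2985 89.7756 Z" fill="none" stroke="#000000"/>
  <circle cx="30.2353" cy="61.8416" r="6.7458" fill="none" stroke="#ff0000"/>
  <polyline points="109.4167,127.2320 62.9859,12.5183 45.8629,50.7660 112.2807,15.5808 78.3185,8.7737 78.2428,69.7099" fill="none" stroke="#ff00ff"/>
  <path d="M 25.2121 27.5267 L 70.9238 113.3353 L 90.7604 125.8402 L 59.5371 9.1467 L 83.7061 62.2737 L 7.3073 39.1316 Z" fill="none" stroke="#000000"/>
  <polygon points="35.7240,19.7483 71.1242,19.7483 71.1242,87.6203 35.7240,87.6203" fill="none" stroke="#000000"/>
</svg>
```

G21
G90
G00 X49.8195 Y97.8227
M3 S864
G1 X85.6296 Y111.8502 F1558
G1 X99.6571 Y76.0401
G1 X63.8470 Y62.0126
G1 X49.8195 Y97.8227
M5
G00 X66.5320 Y64.0450
M3 S240
G1 X82.0504 Y64.0450 F3617
G1 X82.0504 Y40.3414
G1 X66.5320 Y40.3414
G1 X66.5320 Y64.0450
M5
G00 X73.7780 Y61.6343
M3 S441
G1 X94.3621 Y63.1554 F2454
G1 X109.9928 Y49.6759
G1 X111.5139 Y29.0918
G1 X98.0344 Y13.4611
G1 X77.4503 Y11.9400
G1 X61.8196 Y25.4195
G1 X60.2985 Y46.0036
G1 X73.7780 Y61.6343
M5
G00 X36.9811 Y73.9376
M3 S864
G1 X35.6928 Y77.9027 F1558
G1 X32.3199 Y80.3532
G1 X28.1507 Y80.3532
G1 X24.7778 Y77.9027
G1 X23.4895 Y73.9376
G1 X24.7778 Y69.9725
G1 X28.1507 Y67.5220
G1 X32.3199 Y67.5220
G1 X35.6928 Y69.9725
G1 X36.9811 Y73.9376
M5
G00 X109.4167 Y8.5472
M3 S240
G1 X62.9859 Y123.2609 F3617
G1 X45.8629 Y85.0132
G1 X112.2807 Y120.1984
G1 X78.3185 Y127.0055
G1 X78.2428 Y66.0693
M5
G00 X25.2121 Y108.2525
M3 S441
G1 X70.9238 Y22.4439 F2454
G1 X90.7604 Y9.9390
G1 X59.5371 Y126.6325
G1 X83.7061 Y73.5055
G1 X7.3073 Y96.6476
G1 X25.2121 Y108.2525
M5
G00 X35.7240 Y116.0309
M3 S441
G1 X71.1242 Y116.0309 F2454
G1 X71.1242 Y48.1589
G1 X35.7240 Y48.1589
G1 X35.7240 Y116.0309
M5
G00 X0.0000 Y0.0000

viewBox `0 0 122.2288 135.7792` with mm width/height → 1 unit = 1 mm. Flip: y_m = 135.7792 − y_svg.

**Shape 1** — `<polygon>` regular polygon, stroke `#ff0000` → cut (S864, F1558). Machine vertices: (49.8195,97.8227) → (85.6296,111.8502) → (99.6571,76.0401) → (63.8470,62.0126) → (49.8195,97.8227). Closed: final G1 returns to the first vertex.

**Shape 2** — `<polygon>` rectangle, stroke `#ff00ff` → engrave (S240, F3617). Machine vertices: (66.5320,64.0450) → (82.0504,64.0450) → (82.0504,40.3414) → (66.5320,40.3414) → (66.5320,64.0450). Closed: final G1 returns to the first vertex.

**Shape 3** — `<path>` regular polygon, stroke `#000000` → score (S441, F2454). Machine vertices: (73.7780,61.6343) → (94.3621,63.1554) → (109.9928,49.6759) → (111.5139,29.0918) → (98.0344,13.4611) → (77.4503,11.9400) → (61.8196,25.4195) → (60.2985,46.0036) → (73.7780,61.6343). Closed: final G1 returns to the first vertex.

**Shape 4** — `<circle>` circle, stroke `#ff0000` → cut (S864, F1558). Machine vertices: (36.9811,73.9376) → (35.6928,77.9027) → (32.3199,80.3532) → (28.1507,80.3532) → (24.7778,77.9027) → (23.4895,73.9376) → (24.7778,69.9725) → (28.1507,67.5220) → (32.3199,67.5220) → (35.6928,69.9725) → (36.9811,73.9376). Closed: final G1 returns to the first vertex.

**Shape 5** — `<polyline>` open polyline, stroke `#ff00ff` → engrave (S240, F3617). Machine vertices: (109.4167,8.5472) → (62.9859,123.2609) → (45.8629,85.0132) → (112.2807,120.1984) → (78.3185,127.0055) → (78.2428,66.0693). Open path.

**Shape 6** — `<path>` closed polygon, stroke `#000000` → score (S441, F2454). Machine vertices: (25.2121,108.2525) → (70.9238,22.4439) → (90.7604,9.9390) → (59.5371,126.6325) → (83.7061,73.5055) → (7.3073,96.6476) → (25.2121,108.2525). Closed: final G1 returns to the first vertex.

**Shape 7** — `<polygon>` rectangle, stroke `#000000` → score (S441, F2454). Machine vertices: (35.7240,116.0309) → (71.1242,116.0309) → (71.1242,48.1589) → (35.7240,48.1589) → (35.7240,116.0309). Closed: final G1 returns to the first vertex.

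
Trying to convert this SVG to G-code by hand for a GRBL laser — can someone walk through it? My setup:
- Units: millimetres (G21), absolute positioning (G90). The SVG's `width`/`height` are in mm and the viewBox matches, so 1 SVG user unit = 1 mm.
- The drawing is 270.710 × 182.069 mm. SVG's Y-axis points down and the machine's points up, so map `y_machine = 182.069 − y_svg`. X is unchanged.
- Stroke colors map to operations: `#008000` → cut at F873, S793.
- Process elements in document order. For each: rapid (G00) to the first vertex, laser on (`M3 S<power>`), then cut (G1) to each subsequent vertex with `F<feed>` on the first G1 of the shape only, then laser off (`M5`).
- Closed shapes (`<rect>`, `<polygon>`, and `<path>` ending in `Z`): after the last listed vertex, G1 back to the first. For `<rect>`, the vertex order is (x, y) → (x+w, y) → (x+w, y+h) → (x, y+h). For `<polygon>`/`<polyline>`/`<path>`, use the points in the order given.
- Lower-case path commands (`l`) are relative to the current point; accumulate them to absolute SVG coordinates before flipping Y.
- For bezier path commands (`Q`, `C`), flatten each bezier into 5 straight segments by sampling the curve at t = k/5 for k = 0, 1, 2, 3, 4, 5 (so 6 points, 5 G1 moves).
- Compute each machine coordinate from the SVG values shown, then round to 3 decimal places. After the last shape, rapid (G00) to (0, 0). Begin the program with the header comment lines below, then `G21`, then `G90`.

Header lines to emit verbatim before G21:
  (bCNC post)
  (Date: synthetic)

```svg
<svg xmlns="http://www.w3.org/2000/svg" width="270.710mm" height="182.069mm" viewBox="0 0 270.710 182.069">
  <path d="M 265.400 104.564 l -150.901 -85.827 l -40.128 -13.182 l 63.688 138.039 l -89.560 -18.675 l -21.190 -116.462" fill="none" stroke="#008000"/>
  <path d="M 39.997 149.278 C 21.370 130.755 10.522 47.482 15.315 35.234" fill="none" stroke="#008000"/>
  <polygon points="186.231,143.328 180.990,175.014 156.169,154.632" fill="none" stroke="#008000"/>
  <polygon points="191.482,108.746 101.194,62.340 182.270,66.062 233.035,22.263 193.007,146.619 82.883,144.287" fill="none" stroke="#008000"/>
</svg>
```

(bCNC post)
(Date: synthetic)
G21
G90
G00 X265.400 Y77.505
M3 S793
G1 X114.499 Y163.332 F873
G1 X74.371 Y176.514
G1 X138.059 Y38.475
G1 X48.499 Y57.150
G1 X27.309 Y173.612
M5
G00 X39.997 Y32.791
M3 S793
G1 X29.817 Y50.589 F873
G1 X21.882 Y77.409
G1 X16.568 Y106.735
G1 X14.253 Y132.049
G1 X15.315 Y146.835
M5
G00 X186.231 Y38.741
M3 S793
G1 X180.990 Y7.055 F873
G1 X156.169 Y27.437
G1 X186.231 Y38.741
M5
G00 X191.482 Y73.323
M3 S793
G1 X101.194 Y119.729 F873
G1 X182.270 Y116.007
G1 X233.035 Y159.806
G1 X193.007 Y35.450
G1 X82.883 Y37.782
G1 X191.482 Y73.323
M5
G00 X0.000 Y0.000

viewBox `0 0 270.710 182.069` with mm width/height → 1 unit = 1 mm. Flip: y_m = 182.069 − y_svg.

**Shape 1** — `<path>` open polyline, stroke `#008000` → cut (S793, F873). Machine vertices: (265.400,77.505) → (114.499,163.332) → (74.371,176.514) → (138.059,38.475) → (48.499,57.150) → (27.309,173.612). Open path.

**Shape 2** — `<path>` cubic bezier, stroke `#008000` → cut (S793, F873). Control points (SVG): P0=(39.997,149.278), P1=(21.370,130.755), P2=(10.522,47.482), P3=(15.315,35.234); sampled at t=k/5. Machine vertices: (39.997,32.791) → (29.817,50.589) → (21.882,77.409) → (16.568,106.735) → (14.253,132.049) → (15.315,146.835). Open path.

**Shape 3** — `<polygon>` regular polygon, stroke `#008000` → cut (S793, F873). Machine vertices: (186.231,38.741) → (180.990,7.055) → (156.169,27.437) → (186.231,38.741). Closed: final G1 returns to the first vertex.

**Shape 4** — `<polygon>` closed polygon, stroke `#008000` → cut (S793, F873). Machine vertices: (191.482,73.323) → (101.194,119.729) → (182.270,116.007) → (233.035,159.806) → (193.007,35.450) → (82.883,37.782) → (191.482,73.323). Closed: final G1 returns to the first vertex.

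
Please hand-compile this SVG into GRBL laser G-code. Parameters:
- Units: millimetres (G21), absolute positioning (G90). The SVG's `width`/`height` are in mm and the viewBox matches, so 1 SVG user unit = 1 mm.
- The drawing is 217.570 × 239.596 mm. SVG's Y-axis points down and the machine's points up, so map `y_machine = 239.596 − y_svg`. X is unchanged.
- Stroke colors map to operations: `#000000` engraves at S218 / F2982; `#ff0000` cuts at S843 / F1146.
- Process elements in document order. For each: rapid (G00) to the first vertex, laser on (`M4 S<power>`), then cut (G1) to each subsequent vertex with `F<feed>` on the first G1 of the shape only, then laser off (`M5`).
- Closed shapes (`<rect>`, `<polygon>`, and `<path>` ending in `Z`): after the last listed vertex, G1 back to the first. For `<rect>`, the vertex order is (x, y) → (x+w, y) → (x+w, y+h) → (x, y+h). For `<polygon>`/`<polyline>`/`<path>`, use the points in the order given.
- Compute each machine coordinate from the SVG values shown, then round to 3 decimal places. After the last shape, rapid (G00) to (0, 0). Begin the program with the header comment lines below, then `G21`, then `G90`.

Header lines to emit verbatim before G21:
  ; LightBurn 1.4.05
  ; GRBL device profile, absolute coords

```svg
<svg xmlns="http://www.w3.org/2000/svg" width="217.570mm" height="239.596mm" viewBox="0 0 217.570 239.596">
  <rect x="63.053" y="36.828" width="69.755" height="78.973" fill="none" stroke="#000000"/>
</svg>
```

viewBox `0 0 217.570 239.596` with mm width/height → 1 unit = 1 mm. Flip: y_m = 239.596 − y_svg.

**Shape 1** — `<rect>` rectangle, stroke `#000000` → engrave (S218, F2982). Machine vertices: (63.053,202.768) → (132.808,202.768) → (132.808,123.795) → (63.053,123.795) → (63.053,202.768). Closed: final G1 returns to the first vertex.

; LightBurn 1.4.05
; GRBL device profile, absolute coords
G21
G90
G00 X63.053 Y202.768
M4 S218
G1 X132.808 Y202.768 F2982
G1 X132.808 Y123.795
G1 X63.053 Y123.795
G1 X63.053 Y202.768
M5
G00 X0.000 Y0.000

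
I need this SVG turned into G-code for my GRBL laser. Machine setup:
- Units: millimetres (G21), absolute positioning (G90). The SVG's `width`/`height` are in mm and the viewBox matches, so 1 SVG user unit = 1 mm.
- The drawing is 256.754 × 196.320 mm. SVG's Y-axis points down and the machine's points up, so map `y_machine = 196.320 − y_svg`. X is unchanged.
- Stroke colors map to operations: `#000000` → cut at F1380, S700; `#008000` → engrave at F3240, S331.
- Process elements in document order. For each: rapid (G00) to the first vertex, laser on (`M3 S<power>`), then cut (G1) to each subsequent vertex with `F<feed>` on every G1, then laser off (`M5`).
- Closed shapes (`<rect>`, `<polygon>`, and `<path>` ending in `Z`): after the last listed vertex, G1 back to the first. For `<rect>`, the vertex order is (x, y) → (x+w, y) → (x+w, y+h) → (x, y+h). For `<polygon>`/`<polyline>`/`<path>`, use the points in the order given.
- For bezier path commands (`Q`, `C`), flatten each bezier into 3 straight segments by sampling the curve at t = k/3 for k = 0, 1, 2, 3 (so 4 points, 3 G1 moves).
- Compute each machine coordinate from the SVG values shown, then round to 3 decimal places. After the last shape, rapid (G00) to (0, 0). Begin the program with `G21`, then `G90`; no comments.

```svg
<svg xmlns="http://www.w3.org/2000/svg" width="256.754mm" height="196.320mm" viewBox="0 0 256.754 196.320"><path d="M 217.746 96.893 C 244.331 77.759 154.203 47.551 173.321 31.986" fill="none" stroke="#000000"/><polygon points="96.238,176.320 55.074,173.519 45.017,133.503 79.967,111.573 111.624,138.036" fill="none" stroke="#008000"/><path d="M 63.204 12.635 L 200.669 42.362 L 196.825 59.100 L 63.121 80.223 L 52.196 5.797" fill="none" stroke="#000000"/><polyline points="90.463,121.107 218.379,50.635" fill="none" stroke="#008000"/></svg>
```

G21
G90
G00 X217.746 Y99.427
M3 S700
G1 X213.796 Y121.300 F1380
G1 X182.249 Y144.840 F1380
G1 X173.321 Y164.334 F1380
M5
G00 X96.238 Y20.000
M3 S331
G1 X55.074 Y22.801 F3240
G1 X45.017 Y62.817 F3240
G1 X79.967 Y84.747 F3240
G1 X111.624 Y58.284 F3240
G1 X96.238 Y20.000 F3240
M5
G00 X63.204 Y183.685
M3 S700
G1 X200.669 Y153.958 F1380
G1 X196.825 Y137.220 F1380
G1 X63.121 Y116.097 F1380
G1 X52.196 Y190.523 F1380
M5
G00 X90.463 Y75.213
M3 S331
G1 X218.379 Y145.685 F3240
M5
G00 X0.000 Y0.000

viewBox `0 0 256.754 196.320` with mm width/height → 1 unit = 1 mm. Flip: y_m = 196.320 − y_svg.

**Shape 1** — `<path>` cubic bezier, stroke `#000000` → cut (S700, F1380). Control points (SVG): P0=(217.746,96.893), P1=(244.331,77.759), P2=(154.203,47.551), P3=(173.321,31.986); sampled at t=k/3. Machine vertices: (217.746,99.427) → (213.796,121.300) → (182.249,144.840) → (173.321,164.334). Open path.

**Shape 2** — `<polygon>` regular polygon, stroke `#008000` → engrave (S331, F3240). Machine vertices: (96.238,20.000) → (55.074,22.801) → (45.017,62.817) → (79.967,84.747) → (111.624,58.284) → (96.238,20.000). Closed: final G1 returns to the first vertex.

**Shape 3** — `<path>` open polyline, stroke `#000000` → cut (S700, F1380). Machine vertices: (63.204,183.685) → (200.669,153.958) → (196.825,137.220) → (63.121,116.097) → (52.196,190.523). Open path.

**Shape 4** — `<polyline>` line segment, stroke `#008000` → engrave (S331, F3240). Machine vertices: (90.463,75.213) → (218.379,145.685). Open path.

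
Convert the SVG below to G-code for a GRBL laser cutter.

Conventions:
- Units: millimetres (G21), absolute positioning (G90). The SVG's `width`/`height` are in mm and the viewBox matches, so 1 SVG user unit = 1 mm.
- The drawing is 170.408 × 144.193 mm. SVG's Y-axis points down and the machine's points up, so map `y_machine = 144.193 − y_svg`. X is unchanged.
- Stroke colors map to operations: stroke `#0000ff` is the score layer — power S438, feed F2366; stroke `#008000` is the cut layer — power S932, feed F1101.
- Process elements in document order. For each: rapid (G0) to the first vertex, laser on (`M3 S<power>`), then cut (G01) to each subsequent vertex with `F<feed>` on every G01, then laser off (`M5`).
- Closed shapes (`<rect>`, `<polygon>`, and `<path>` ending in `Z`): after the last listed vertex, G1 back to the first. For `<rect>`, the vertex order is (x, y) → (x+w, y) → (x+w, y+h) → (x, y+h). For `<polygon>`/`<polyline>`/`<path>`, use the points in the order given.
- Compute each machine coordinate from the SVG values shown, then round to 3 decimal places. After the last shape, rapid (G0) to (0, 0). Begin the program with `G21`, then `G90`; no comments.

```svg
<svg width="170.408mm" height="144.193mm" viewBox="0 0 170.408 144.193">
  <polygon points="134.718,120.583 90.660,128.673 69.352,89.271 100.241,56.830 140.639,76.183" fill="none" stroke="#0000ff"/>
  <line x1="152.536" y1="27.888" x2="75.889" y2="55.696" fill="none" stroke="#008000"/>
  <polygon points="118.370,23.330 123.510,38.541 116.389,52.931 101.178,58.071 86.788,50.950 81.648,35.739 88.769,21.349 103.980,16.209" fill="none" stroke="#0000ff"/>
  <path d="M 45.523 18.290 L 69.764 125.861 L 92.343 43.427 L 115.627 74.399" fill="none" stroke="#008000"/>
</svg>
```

1 u = 1 mm; y_m = 144.193 − y.

[1] `<polygon>` regular polygon, #0000ff→score S438 F2366: (134.718,23.610) → (90.660,15.520) → (69.352,54.922) → (100.241,87.363) → (140.639,68.010) → (134.718,23.610) (closed)

[2] `<line>` line segment, #008000→cut S932 F1101: (152.536,116.305) → (75.889,88.497)

[3] `<polygon>` regular polygon, #0000ff→score S438 F2366: (118.370,120.863) → (123.510,105.652) → (116.389,91.262) → (101.178,86.122) → (86.788,93.243) → (81.648,108.454) → (88.769,122.844) → (103.980,127.984) → (118.370,120.863) (closed)

[4] `<path>` open polyline, #008000→cut S932 F1101: (45.523,125.903) → (69.764,18.332) → (92.343,100.766) → (115.627,69.794)

G21
G90
G0 X134.718 Y23.610
M3 S438
G01 X90.660 Y15.520 F2366
G01 X69.352 Y54.922 F2366
G01 X100.241 Y87.363 F2366
G01 X140.639 Y68.010 F2366
G01 X134.718 Y23.610 F2366
M5
G0 X152.536 Y116.305
M3 S932
G01 X75.889 Y88.497 F1101
M5
G0 X118.370 Y120.863
M3 S438
G01 X123.510 Y105.652 F2366
G01 X116.389 Y91.262 F2366
G01 X101.178 Y86.122 F2366
G01 X86.788 Y93.243 F2366
G01 X81.648 Y108.454 F2366
G01 X88.769 Y122.844 F2366
G01 X103.980 Y127.984 F2366
G01 X118.370 Y120.863 F2366
M5
G0 X45.523 Y125.903
M3 S932
G01 X69.764 Y18.332 F1101
G01 X92.343 Y100.766 F1101
G01 X115.627 Y69.794 F1101
M5
G0 X0.000 Y0.000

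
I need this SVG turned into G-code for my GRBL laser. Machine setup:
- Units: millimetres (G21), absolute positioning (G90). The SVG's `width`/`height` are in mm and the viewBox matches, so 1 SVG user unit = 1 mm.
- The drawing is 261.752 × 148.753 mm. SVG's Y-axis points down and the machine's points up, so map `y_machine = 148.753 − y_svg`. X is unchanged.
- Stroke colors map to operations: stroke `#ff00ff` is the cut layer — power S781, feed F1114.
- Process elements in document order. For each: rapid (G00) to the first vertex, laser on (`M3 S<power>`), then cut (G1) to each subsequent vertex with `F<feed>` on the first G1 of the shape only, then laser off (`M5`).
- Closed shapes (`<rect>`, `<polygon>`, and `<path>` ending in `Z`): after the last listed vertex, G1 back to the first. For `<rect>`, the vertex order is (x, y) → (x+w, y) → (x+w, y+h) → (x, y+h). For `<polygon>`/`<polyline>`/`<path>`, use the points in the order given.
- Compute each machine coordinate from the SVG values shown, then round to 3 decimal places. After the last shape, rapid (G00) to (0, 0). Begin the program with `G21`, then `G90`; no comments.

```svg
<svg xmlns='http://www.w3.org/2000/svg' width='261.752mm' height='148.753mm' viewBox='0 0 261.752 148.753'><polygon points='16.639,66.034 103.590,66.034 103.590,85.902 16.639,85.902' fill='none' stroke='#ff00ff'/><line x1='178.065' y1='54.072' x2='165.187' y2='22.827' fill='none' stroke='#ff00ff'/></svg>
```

G21
G90
G00 X16.639 Y82.719
M3 S781
G1 X103.590 Y82.719 F1114
G1 X103.590 Y62.851
G1 X16.639 Y62.851
G1 X16.639 Y82.719
M5
G00 X178.065 Y94.681
M3 S781
G1 X165.187 Y125.926 F1114
M5
G00 X0.000 Y0.000

viewBox `0 0 261.752 148.753` with mm width/height → 1 unit = 1 mm. Flip: y_m = 148.753 − y_svg.

**Shape 1** — `<polygon>` rectangle, stroke `#ff00ff` → cut (S781, F1114). Machine vertices: (16.639,82.719) → (103.590,82.719) → (103.590,62.851) → (16.639,62.851) → (16.639,82.719). Closed: final G1 returns to the first vertex.

**Shape 2** — `<line>` line segment, stroke `#ff00ff` → cut (S781, F1114). Machine vertices: (178.065,94.681) → (165.187,125.926). Open path.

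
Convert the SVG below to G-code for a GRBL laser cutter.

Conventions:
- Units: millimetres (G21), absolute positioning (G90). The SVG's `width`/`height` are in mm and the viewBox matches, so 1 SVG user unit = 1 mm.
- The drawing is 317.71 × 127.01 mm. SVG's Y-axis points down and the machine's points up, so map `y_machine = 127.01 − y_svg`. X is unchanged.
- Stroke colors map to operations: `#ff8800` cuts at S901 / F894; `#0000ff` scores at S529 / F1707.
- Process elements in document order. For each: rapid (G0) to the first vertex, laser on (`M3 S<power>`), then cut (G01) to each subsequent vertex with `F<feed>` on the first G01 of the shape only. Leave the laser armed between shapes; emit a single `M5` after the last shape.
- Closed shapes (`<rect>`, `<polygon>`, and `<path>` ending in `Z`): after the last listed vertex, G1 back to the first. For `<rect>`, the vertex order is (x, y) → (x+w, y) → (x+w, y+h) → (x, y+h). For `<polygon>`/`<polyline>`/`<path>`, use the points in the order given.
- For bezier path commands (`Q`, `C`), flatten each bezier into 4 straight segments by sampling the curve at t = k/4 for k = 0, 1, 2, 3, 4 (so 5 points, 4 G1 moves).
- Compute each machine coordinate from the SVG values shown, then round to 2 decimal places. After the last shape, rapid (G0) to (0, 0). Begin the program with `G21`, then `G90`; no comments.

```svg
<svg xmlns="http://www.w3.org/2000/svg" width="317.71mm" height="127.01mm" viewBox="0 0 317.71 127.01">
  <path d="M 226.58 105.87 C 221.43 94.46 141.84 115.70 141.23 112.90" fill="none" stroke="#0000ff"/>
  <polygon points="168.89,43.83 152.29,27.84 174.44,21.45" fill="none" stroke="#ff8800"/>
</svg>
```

G21
G90
G0 X226.58 Y21.14
M3 S529
G01 X211.16 Y24.46 F1707
G01 X182.20 Y20.85
G01 X154.10 Y15.63
G01 X141.23 Y14.11
G0 X168.89 Y83.18
M3 S901
G01 X152.29 Y99.17 F894
G01 X174.44 Y105.56
G01 X168.89 Y83.18
M5
G0 X0.00 Y0.00

viewBox `0 0 317.71 127.01` with mm width/height → 1 unit = 1 mm. Flip: y_m = 127.01 − y_svg.

**Shape 1** — `<path>` cubic bezier, stroke `#0000ff` → score (S529, F1707). Control points (SVG): P0=(226.58,105.87), P1=(221.43,94.46), P2=(141.84,115.70), P3=(141.23,112.90); sampled at t=k/4. Machine vertices: (226.58,21.14) → (211.16,24.46) → (182.20,20.85) → (154.10,15.63) → (141.23,14.11). Open path.

**Shape 2** — `<polygon>` regular polygon, stroke `#ff8800` → cut (S901, F894). Machine vertices: (168.89,83.18) → (152.29,99.17) → (174.44,105.56) → (168.89,83.18). Closed: final G1 returns to the first vertex.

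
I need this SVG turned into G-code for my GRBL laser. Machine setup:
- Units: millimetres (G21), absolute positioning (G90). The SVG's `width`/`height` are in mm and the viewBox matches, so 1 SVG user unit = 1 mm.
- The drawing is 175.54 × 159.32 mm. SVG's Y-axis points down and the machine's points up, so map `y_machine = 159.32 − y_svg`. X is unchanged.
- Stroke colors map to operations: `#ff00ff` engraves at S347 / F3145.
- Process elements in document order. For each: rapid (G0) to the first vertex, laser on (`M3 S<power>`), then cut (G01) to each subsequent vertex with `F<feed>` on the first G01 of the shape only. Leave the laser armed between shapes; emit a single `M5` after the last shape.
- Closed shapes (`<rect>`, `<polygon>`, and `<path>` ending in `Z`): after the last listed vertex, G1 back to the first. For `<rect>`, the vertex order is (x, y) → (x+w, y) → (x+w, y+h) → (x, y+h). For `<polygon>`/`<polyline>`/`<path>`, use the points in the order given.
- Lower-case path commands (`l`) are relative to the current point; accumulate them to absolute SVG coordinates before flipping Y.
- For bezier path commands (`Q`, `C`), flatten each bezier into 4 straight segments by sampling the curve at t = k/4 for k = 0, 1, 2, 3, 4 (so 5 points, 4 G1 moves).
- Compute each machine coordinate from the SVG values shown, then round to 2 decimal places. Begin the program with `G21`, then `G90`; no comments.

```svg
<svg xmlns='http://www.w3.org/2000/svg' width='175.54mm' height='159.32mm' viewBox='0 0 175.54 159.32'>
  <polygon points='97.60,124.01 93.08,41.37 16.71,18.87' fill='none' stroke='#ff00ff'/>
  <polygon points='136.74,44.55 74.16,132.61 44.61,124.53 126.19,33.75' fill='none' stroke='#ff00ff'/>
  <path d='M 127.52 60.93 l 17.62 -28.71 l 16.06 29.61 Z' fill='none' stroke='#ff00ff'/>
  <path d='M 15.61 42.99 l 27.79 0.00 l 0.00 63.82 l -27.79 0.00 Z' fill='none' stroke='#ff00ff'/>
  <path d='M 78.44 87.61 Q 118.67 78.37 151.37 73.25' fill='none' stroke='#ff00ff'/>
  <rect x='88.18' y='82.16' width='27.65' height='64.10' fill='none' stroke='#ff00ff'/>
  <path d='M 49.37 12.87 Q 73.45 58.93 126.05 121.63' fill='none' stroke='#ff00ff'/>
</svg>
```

G21
G90
G0 X97.60 Y35.31
M3 S347
G01 X93.08 Y117.95 F3145
G01 X16.71 Y140.45
G01 X97.60 Y35.31
G0 X136.74 Y114.77
M3 S347
G01 X74.16 Y26.71 F3145
G01 X44.61 Y34.79
G01 X126.19 Y125.57
G01 X136.74 Y114.77
G0 X127.52 Y98.39
M3 S347
G01 X145.14 Y127.10 F3145
G01 X161.20 Y97.49
G01 X127.52 Y98.39
G0 X15.61 Y116.33
M3 S347
G01 X43.40 Y116.33 F3145
G01 X43.40 Y52.51
G01 X15.61 Y52.51
G01 X15.61 Y116.33
G0 X78.44 Y71.71
M3 S347
G01 X98.08 Y76.07 F3145
G01 X116.79 Y79.92
G01 X134.55 Y83.25
G01 X151.37 Y86.07
G0 X88.18 Y77.16
M3 S347
G01 X115.83 Y77.16 F3145
G01 X115.83 Y13.06
G01 X88.18 Y13.06
G01 X88.18 Y77.16
G0 X49.37 Y146.45
M3 S347
G01 X63.19 Y122.38 F3145
G01 X80.58 Y96.23
G01 X101.53 Y68.00
G01 X126.05 Y37.69
M5

Since the viewBox matches the mm dimensions, user units are millimetres directly. The only transform is the Y-flip y_m = 159.32 − y_svg.

Shape 1 is a closed polygon drawn with `<polygon>`. Its stroke #ff00ff means engrave at S347, F3145. After flipping Y the toolpath is (97.60,35.31) → (93.08,117.95) → (16.71,140.45) → (97.60,35.31), returning to the start.

Shape 2 is a closed polygon drawn with `<polygon>`. Its stroke #ff00ff means engrave at S347, F3145. After flipping Y the toolpath is (136.74,114.77) → (74.16,26.71) → (44.61,34.79) → (126.19,125.57) → (136.74,114.77), returning to the start.

Shape 3 is a regular polygon drawn with `<path>`. Its stroke #ff00ff means engrave at S347, F3145. After flipping Y the toolpath is (127.52,98.39) → (145.14,127.10) → (161.20,97.49) → (127.52,98.39), returning to the start.

Shape 4 is a rectangle drawn with `<path>`. Its stroke #ff00ff means engrave at S347, F3145. After flipping Y the toolpath is (15.61,116.33) → (43.40,116.33) → (43.40,52.51) → (15.61,52.51) → (15.61,116.33), returning to the start.

Shape 5 is a quadratic bezier drawn with `<path>`. Its stroke #ff00ff means engrave at S347, F3145. After flipping Y the toolpath is (78.44,71.71) → (98.08,76.07) → (116.79,79.92) → (134.55,83.25) → (151.37,86.07).

Shape 6 is a rectangle drawn with `<rect>`. Its stroke #ff00ff means engrave at S347, F3145. After flipping Y the toolpath is (88.18,77.16) → (115.83,77.16) → (115.83,13.06) → (88.18,13.06) → (88.18,77.16), returning to the start.

Shape 7 is a quadratic bezier drawn with `<path>`. Its stroke #ff00ff means engrave at S347, F3145. After flipping Y the toolpath is (49.37,146.45) → (63.19,122.38) → (80.58,96.23) → (101.53,68.00) → (126.05,37.69).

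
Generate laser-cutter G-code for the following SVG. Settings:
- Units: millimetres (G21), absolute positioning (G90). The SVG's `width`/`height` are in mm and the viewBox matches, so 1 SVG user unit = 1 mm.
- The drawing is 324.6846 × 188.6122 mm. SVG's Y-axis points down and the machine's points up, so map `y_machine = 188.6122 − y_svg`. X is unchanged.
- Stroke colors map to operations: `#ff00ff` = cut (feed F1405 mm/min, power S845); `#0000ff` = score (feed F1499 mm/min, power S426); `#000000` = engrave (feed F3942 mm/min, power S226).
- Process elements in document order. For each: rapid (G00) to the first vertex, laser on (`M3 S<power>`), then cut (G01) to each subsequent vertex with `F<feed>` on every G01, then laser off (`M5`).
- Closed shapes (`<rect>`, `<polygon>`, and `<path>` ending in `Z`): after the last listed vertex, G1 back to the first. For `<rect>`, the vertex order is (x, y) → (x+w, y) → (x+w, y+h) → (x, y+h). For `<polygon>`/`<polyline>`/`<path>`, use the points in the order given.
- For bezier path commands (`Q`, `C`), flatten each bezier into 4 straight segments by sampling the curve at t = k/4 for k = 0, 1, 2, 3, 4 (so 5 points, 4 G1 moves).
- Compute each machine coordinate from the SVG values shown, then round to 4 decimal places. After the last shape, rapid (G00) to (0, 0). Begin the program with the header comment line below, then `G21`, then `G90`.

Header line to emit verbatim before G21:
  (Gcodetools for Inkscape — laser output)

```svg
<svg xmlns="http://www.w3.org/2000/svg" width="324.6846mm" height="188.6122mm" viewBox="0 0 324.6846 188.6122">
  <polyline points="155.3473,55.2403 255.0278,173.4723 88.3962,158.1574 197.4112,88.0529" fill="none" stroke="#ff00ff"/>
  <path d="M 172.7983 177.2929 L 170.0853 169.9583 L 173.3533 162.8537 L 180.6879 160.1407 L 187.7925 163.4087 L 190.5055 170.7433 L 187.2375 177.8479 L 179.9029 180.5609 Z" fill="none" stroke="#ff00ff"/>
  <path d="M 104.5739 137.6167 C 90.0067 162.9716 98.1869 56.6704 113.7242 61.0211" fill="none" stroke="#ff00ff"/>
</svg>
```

(Gcodetools for Inkscape — laser output)
G21
G90
G00 X155.3473 Y133.3719
M3 S845
G01 X255.0278 Y15.1399 F1405
G01 X88.3962 Y30.4548 F1405
G01 X197.4112 Y100.5593 F1405
M5
G00 X172.7983 Y11.3193
M3 S845
G01 X170.0853 Y18.6539 F1405
G01 X173.3533 Y25.7585 F1405
G01 X180.6879 Y28.4715 F1405
G01 X187.7925 Y25.2035 F1405
G01 X190.5055 Y17.8689 F1405
G01 X187.2375 Y10.7643 F1405
G01 X179.9029 Y8.0513 F1405
G01 X172.7983 Y11.3193 F1405
M5
G00 X104.5739 Y50.9955
M3 S845
G01 X97.6732 Y52.8788 F1405
G01 X97.8599 Y81.4167 F1405
G01 X103.6912 Y113.8930 F1405
G01 X113.7242 Y127.5911 F1405
M5
G00 X0.0000 Y0.0000

Since the viewBox matches the mm dimensions, user units are millimetres directly. The only transform is the Y-flip y_m = 188.6122 − y_svg.

Shape 1 is a open polyline drawn with `<polyline>`. Its stroke #ff00ff means cut at S845, F1405. After flipping Y the toolpath is (155.3473,133.3719) → (255.0278,15.1399) → (88.3962,30.4548) → (197.4112,100.5593).

Shape 2 is a regular polygon drawn with `<path>`. Its stroke #ff00ff means cut at S845, F1405. After flipping Y the toolpath is (172.7983,11.3193) → (170.0853,18.6539) → (173.3533,25.7585) → (180.6879,28.4715) → (187.7925,25.2035) → (190.5055,17.8689) → (187.2375,10.7643) → (179.9029,8.0513) → (172.7983,11.3193), returning to the start.

Shape 3 is a cubic bezier drawn with `<path>`. Its stroke #ff00ff means cut at S845, F1405. After flipping Y the toolpath is (104.5739,50.9955) → (97.6732,52.8788) → (97.8599,81.4167) → (103.6912,113.8930) → (113.7242,127.5911).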